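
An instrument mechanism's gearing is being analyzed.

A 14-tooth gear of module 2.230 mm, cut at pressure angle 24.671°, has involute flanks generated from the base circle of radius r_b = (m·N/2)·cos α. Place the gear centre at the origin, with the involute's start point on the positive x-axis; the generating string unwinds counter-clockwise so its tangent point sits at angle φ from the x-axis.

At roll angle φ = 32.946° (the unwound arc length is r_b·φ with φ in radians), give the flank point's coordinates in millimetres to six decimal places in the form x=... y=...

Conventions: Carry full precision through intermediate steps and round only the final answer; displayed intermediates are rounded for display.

single-mesh involute tooth geometry (14T wheel at module 2.230)
pitch radius r_p = m·N/2 = 2.230·14/2 = 15.610000
base radius r_b = r_p·cos α = 15.610000·cos 24.671° = 14.185112
roll angle φ = 32.946° = 0.57501618 rad
x = r_b·(cos φ + φ·sin φ) = 16.339903
y = r_b·(sin φ − φ·cos φ) = 0.869608

x=16.339903 y=0.869608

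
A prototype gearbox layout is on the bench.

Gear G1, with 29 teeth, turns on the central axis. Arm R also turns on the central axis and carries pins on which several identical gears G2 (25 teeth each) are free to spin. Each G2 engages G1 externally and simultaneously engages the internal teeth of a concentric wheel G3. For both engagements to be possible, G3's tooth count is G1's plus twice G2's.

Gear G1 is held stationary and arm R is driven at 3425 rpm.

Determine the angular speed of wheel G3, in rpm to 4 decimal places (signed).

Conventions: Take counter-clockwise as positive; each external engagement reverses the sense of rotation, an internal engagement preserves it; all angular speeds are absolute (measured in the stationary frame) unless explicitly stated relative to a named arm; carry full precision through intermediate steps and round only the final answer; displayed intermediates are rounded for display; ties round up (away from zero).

recognized (axles ride arm R): planetary set, 29/25/79 teeth
normalise by the input: solve with ω_arm = 1, then scale by 3425 rpm
ring teeth: 29 + 2·25 = 79
29(ω_sun−ω_arm) = −79(ω_ring−ω_arm),  ω_sun = 0, ω_arm = 1
ω_ring = 1 − (29/79)(0−1) = 108/79
scale: ω_ring = 108/79 × 3425 rpm = +4682.2785 rpm

+4682.2785 rpm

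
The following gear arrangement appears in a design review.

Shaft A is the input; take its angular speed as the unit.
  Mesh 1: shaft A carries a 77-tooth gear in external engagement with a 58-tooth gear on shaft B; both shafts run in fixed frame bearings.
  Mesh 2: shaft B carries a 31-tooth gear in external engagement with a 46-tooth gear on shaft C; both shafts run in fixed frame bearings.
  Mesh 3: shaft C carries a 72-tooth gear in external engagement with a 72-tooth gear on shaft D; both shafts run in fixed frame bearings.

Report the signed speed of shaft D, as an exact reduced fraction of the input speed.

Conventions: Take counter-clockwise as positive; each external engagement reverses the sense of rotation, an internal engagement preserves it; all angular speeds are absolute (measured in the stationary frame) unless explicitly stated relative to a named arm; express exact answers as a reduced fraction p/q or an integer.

3-mesh fixed-axis compound train (all bearings frame-fixed)
mesh 1 [77T→58T]: |ω|/ω_in = 1×77/58 = 77/58, sense flips to −
mesh 2 [31T→46T]: |ω|/ω_in = (77/58)×31/46 = 2387/2668, sense flips to +
mesh 3 [72T→72T]: |ω|/ω_in = (2387/2668)×72/72 = 2387/2668, sense flips to −
signed output speed (× input speed) = -2387/2668

-2387/2668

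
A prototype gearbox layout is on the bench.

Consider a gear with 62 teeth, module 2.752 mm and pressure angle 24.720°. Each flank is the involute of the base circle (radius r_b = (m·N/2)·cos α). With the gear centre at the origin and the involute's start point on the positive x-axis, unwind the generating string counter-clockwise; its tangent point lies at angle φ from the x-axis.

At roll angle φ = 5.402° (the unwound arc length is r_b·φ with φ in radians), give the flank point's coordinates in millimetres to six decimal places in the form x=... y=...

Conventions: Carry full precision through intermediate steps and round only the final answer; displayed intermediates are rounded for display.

x=77.837868 y=0.021630

recognized (one wheel, involute flank): single-mesh tooth geometry, m = 2.752, N = 62
pitch radius r_p = m·N/2 = 2.752·62/2 = 85.312000
base radius r_b = r_p·cos α = 85.312000·cos 24.720° = 77.494201
roll angle φ = 5.402° = 0.09428269 rad
x = r_b·(cos φ + φ·sin φ) = 77.837868
y = r_b·(sin φ − φ·cos φ) = 0.021630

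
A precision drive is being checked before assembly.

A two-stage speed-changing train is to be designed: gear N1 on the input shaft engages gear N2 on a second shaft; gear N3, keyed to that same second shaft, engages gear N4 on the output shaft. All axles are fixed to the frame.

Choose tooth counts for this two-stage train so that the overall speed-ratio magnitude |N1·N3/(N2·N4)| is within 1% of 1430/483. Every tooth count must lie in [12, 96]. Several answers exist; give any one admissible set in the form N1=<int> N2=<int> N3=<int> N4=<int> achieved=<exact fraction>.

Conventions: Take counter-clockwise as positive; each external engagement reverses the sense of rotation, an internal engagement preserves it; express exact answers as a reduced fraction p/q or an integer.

N1=22 N2=21 N3=65 N4=23 achieved=1430/483

topology: fixed-axis compound train — 2 stages, target 1430/483
target = 1430/483 in lowest terms: an exact hit needs N1·N3 = k·1430 and N2·N4 = k·483 for one integer k, every count in [12, 96]; additionally prefer no 1:1 stage (N1 ≠ N2, N3 ≠ N4)
k = 1: N1·N3 = 1430 = 22·65, N2·N4 = 483 = 21·23
achieved = 22·65/(21·23) = 1430/483; |achieved − target| = 0 ≤ 143/4830 ✓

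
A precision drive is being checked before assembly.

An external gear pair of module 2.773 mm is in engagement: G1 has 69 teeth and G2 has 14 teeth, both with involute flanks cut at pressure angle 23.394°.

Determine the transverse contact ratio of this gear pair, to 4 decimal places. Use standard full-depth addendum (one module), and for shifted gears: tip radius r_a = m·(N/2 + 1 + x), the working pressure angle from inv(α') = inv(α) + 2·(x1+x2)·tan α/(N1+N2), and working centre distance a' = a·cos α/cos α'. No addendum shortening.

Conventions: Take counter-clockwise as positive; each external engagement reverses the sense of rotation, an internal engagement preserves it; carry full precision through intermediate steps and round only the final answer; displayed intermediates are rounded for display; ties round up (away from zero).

1.5054

single-mesh involute tooth geometry (69T engaging 14T at module 2.773)
base radii: r_b1 = 87.804187, r_b2 = 17.815342
tip radii: r_a1 = 98.441500, r_a2 = 22.184000
no profile shift: α' = α, a' = a
action lengths: √(r_a1²−r_b1²) = 44.510153, √(r_a2²−r_b2²) = 13.219056
base pitch p_b = π·m·cos α = 7.995507
CR = (44.510153 + 13.219056 − 115.079500·sin 23.39400°)/7.995507 = 1.505432
contact ratio ≈ 1.5054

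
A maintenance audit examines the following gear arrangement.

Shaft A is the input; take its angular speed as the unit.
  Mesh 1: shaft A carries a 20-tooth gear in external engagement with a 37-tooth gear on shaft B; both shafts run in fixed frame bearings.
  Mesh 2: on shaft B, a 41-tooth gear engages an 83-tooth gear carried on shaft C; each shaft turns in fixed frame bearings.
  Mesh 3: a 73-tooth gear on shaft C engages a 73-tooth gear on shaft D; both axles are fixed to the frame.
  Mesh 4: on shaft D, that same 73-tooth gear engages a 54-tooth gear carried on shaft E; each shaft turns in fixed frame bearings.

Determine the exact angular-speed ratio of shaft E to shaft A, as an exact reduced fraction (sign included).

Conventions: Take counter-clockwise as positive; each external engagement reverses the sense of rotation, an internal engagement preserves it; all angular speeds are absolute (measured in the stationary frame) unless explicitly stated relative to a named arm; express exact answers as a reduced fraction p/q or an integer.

29930/82917

class = fixed-axis compound train [4 meshes; 4 ratios multiply, 4 sense flips]
mesh 1 [20T→37T]: running ratio 20/37, sense −
mesh 2 [41T→83T]: running ratio 820/3071, sense +
mesh 3 [73T→73T]: running ratio 820/3071, sense −
mesh 4 [73T→54T]: running ratio 29930/82917, sense +
ω_out/ω_in = 29930/82917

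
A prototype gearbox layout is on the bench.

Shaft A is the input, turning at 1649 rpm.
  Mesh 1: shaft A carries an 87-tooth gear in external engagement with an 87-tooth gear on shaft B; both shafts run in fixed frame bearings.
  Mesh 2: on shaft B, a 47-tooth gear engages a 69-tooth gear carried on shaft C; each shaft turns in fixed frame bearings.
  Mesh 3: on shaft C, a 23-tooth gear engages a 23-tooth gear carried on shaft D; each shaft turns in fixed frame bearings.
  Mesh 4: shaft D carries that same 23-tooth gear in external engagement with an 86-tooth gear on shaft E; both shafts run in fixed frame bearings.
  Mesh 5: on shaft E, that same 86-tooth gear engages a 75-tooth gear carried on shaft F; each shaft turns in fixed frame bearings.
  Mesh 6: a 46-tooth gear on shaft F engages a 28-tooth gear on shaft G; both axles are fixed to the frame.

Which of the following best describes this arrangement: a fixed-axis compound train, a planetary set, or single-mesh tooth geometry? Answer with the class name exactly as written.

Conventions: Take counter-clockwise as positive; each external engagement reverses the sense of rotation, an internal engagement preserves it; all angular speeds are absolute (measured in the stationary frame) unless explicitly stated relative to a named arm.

class = fixed-axis compound train [6 meshes; 6 ratios multiply, 6 sense flips]
classification: fixed-axis compound train

fixed-axis compound train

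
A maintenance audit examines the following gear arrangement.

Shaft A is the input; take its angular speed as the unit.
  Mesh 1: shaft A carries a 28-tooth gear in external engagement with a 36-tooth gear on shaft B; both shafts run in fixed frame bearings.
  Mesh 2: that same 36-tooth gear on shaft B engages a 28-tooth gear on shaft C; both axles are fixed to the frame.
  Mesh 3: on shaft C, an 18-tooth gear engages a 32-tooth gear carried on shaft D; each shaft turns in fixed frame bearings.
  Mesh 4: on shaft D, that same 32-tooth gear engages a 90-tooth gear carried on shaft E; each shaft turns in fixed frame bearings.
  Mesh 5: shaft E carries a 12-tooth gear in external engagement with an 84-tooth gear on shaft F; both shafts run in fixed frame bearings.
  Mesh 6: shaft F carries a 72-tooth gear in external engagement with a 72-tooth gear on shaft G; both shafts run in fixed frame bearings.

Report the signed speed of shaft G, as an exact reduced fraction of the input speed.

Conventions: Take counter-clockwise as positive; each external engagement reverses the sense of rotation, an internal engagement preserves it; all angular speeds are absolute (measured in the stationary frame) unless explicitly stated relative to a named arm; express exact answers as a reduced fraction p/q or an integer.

1/35

6-mesh fixed-axis compound train (all bearings frame-fixed)
mesh 1 [28T→36T]: |ω|/ω_in = 1×28/36 = 7/9, sense flips to −
mesh 2 [36T→28T]: |ω|/ω_in = (7/9)×36/28 = 1, sense flips to +
mesh 3 [18T→32T]: |ω|/ω_in = 1×18/32 = 9/16, sense flips to −
mesh 4 [32T→90T]: |ω|/ω_in = (9/16)×32/90 = 1/5, sense flips to +
mesh 5 [12T→84T]: |ω|/ω_in = (1/5)×12/84 = 1/35, sense flips to −
mesh 6 [72T→72T]: |ω|/ω_in = (1/35)×72/72 = 1/35, sense flips to +
signed output speed (× input speed) = 1/35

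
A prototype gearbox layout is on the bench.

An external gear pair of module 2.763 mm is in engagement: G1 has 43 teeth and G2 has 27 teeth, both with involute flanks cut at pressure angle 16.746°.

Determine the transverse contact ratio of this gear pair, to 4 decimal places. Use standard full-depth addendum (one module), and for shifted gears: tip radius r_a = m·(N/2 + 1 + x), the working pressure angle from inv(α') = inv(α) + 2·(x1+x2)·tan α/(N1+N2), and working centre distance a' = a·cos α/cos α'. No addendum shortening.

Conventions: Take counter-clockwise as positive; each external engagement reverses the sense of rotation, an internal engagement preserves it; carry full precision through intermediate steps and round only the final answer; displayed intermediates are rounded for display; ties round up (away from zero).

recognized (one external pair, fixed centres): single-mesh tooth geometry, m = 2.763, N1 = 43, N2 = 27
base radii: r_b1 = 56.885243, r_b2 = 35.718641
tip radii: r_a1 = 62.167500, r_a2 = 40.063500
no profile shift: α' = α, a' = a
action lengths: √(r_a1²−r_b1²) = 25.077224, √(r_a2²−r_b2²) = 18.145598
base pitch p_b = π·m·cos α = 8.312105
CR = (25.077224 + 18.145598 − 96.705000·sin 16.74600°)/8.312105 = 1.847819
contact ratio ≈ 1.8478

1.8478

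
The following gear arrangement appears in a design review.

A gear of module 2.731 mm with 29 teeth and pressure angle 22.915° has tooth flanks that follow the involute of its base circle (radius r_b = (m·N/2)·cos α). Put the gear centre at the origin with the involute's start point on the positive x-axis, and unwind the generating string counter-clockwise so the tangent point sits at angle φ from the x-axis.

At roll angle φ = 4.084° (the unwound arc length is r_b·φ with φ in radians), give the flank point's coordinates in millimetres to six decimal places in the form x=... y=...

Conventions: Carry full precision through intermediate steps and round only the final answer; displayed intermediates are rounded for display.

class = single-mesh tooth geometry [base-circle involute, m = 2.731, 29T]
pitch radius r_p = m·N/2 = 2.731·29/2 = 39.599500
base radius r_b = r_p·cos α = 39.599500·cos 22.915° = 36.474446
roll angle φ = 4.084° = 0.07127925 rad
x = r_b·(cos φ + φ·sin φ) = 36.566987
y = r_b·(sin φ − φ·cos φ) = 0.004401

x=36.566987 y=0.004401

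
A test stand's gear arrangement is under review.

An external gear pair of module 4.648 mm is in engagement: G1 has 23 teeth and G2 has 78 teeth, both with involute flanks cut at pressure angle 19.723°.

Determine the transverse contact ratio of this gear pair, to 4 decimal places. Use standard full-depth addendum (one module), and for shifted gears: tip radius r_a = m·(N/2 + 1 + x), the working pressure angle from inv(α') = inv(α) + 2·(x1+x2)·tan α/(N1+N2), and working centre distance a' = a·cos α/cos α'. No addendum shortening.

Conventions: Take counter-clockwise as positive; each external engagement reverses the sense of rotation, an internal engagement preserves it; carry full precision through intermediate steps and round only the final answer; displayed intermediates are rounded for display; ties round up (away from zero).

1.7209

topology: single-mesh involute geometry — m = 4.648, 23T/78T pair
base radii: r_b1 = 50.316246, r_b2 = 170.637705
tip radii: r_a1 = 58.100000, r_a2 = 185.920000
no profile shift: α' = α, a' = a
action lengths: √(r_a1²−r_b1²) = 29.049705, √(r_a2²−r_b2²) = 73.817477
base pitch p_b = π·m·cos α = 13.745491
CR = (29.049705 + 73.817477 − 234.724000·sin 19.72300°)/13.745491 = 1.720865
contact ratio ≈ 1.7209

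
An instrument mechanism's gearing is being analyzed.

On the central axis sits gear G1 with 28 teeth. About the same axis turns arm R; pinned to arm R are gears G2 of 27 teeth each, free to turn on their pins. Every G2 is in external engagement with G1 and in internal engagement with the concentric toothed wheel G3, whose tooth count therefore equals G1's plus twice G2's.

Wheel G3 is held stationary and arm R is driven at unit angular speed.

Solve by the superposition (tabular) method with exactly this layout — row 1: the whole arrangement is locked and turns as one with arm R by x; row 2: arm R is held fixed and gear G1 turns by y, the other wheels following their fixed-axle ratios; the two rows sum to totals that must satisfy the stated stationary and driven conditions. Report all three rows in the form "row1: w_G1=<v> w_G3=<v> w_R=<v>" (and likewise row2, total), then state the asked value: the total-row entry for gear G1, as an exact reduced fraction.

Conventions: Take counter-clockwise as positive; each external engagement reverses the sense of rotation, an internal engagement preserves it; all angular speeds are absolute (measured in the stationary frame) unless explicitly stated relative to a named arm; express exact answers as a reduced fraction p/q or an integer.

row1: w_G1=1 w_G3=1 w_R=1
row2: w_G1=41/14 w_G3=-1 w_R=0
total: w_G1=55/14 w_G3=0 w_R=1
asked value: 55/14

topology: planetary set — G1 28T / G2 27T / G3 82T, arm = carrier (Willis)
superposition row 1 [locked train]: every member turns x
superposition row 2 [arm held]: sun y, ring −(28/82)·y, arm 0
boundary: total ω_ring = x − (28/82)·y = 0 and total ω_arm = x = 1  ⇒  y = 41/14, x = 1
row 2 ring = −(28/82)·41/14 = -1
totals (row 1 + row 2): sun 1 + 41/14 = 55/14, ring 1 + (-1) = 0, arm 1 + 0 = 1
asked cell (total, sun) = 55/14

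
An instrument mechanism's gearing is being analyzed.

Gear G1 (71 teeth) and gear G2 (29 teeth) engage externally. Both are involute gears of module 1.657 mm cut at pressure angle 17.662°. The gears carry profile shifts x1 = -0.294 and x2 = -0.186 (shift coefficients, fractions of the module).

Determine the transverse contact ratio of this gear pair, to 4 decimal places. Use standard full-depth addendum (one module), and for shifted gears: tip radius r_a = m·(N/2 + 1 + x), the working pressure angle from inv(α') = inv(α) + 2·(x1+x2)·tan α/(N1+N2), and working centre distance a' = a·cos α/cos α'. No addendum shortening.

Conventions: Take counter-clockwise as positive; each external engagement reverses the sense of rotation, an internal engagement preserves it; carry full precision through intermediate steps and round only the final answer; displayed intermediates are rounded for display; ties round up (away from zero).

2.0400

topology: single-mesh involute geometry — m = 1.657, 71T/29T pair
base radii: r_b1 = 56.050732, r_b2 = 22.893961
tip radii: r_a1 = 59.993342, r_a2 = 25.375298
inv(α') = inv(17.662°) + 2·(-0.294-0.186)·tan α/(71+29) = 0.00709330  ⇒  α' = 15.71642°
a' = a·cos α / cos α' = 82.8500·cos 17.662°/cos 15.71642° = 82.010733
action lengths: √(r_a1²−r_b1²) = 21.389637, √(r_a2²−r_b2²) = 10.944054
base pitch p_b = π·m·cos α = 4.960241
CR = (21.389637 + 10.944054 − 82.010733·sin 15.71642°)/4.960241 = 2.040006
contact ratio ≈ 2.0400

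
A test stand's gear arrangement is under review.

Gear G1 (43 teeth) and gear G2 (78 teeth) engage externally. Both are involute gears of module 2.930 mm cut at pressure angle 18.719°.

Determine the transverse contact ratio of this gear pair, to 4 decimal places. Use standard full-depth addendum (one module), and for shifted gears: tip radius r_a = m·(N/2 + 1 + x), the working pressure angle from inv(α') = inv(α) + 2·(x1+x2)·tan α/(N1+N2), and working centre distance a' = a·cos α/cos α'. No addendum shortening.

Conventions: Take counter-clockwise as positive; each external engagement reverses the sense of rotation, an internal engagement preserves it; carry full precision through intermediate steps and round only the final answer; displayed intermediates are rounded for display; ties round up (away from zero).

1.8506

single-mesh involute tooth geometry (43T engaging 78T at module 2.930)
base radii: r_b1 = 59.662811, r_b2 = 108.225563
tip radii: r_a1 = 65.925000, r_a2 = 117.200000
no profile shift: α' = α, a' = a
action lengths: √(r_a1²−r_b1²) = 28.043799, √(r_a2²−r_b2²) = 44.978522
base pitch p_b = π·m·cos α = 8.717965
CR = (28.043799 + 44.978522 − 177.265000·sin 18.71900°)/8.717965 = 1.850567
contact ratio ≈ 1.8506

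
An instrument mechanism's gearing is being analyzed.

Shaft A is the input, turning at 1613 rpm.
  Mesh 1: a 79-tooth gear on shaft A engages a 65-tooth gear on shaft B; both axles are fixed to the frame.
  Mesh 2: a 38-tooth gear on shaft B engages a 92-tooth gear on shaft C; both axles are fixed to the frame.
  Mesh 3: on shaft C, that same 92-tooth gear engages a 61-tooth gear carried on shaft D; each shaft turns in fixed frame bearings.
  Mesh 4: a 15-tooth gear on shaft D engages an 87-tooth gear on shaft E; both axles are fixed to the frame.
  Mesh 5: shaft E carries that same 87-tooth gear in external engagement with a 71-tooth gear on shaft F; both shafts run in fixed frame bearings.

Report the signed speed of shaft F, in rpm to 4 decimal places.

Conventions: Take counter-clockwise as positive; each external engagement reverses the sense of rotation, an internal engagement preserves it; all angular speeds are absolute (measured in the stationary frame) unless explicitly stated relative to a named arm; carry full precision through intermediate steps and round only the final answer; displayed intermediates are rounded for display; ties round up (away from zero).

-258.0090 rpm

5-mesh fixed-axis compound train (all bearings frame-fixed)
mesh 1 [79T→65T]: ω = 1613.0000×79/65 = 1960.4154 rpm, sense flips to −
mesh 2 [38T→92T]: ω = 1960.4154×38/92 = 809.7368 rpm, sense flips to +
mesh 3 [92T→61T]: ω = 809.7368×92/61 = 1221.2424 rpm, sense flips to −
mesh 4 [15T→87T]: ω = 1221.2424×15/87 = 210.5590 rpm, sense flips to +
mesh 5 [87T→71T]: ω = 210.5590×87/71 = 258.0090 rpm, sense flips to −
signed output speed = -258.0090 rpm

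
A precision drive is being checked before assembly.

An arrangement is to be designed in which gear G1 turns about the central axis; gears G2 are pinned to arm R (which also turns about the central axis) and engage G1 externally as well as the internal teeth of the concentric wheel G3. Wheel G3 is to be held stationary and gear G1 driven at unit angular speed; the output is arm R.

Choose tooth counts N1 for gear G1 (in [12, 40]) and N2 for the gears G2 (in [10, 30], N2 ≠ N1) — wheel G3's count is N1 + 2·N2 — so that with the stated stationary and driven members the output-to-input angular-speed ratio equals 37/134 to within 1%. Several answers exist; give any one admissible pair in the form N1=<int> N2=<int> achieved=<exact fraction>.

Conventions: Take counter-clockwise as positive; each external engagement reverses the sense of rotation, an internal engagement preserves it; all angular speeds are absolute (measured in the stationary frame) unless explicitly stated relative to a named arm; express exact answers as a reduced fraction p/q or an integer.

planetary set to be sized for 37/134 (Willis relation)
Willis with ω_ring = 0: ω_arm/ω_sun = N1/(N1+N3); set equal to 37/134  ⇒  N3/N1 = 1/(37/134) − 1 = 97/37
N3 = N1 + 2·N2  ⇒  N2/N1 = (N3/N1 − 1)/2 = (97/37 − 1)/2 = 30/37
smallest multiple with N1 ≥ 12 and N2 ≥ 10: k = 1  ⇒  N1 = 1·37 = 37, N2 = 1·30 = 30 (N1 ≤ 40, N2 ≤ 30, N2 ≠ N1 ✓), N3 = 37 + 2·30 = 97
check: N1/(N1+N3) with N1 = 37, N3 = 97 gives 37/134; |achieved − target| = 0 ≤ 37/13400 ✓

N1=37 N2=30 achieved=37/134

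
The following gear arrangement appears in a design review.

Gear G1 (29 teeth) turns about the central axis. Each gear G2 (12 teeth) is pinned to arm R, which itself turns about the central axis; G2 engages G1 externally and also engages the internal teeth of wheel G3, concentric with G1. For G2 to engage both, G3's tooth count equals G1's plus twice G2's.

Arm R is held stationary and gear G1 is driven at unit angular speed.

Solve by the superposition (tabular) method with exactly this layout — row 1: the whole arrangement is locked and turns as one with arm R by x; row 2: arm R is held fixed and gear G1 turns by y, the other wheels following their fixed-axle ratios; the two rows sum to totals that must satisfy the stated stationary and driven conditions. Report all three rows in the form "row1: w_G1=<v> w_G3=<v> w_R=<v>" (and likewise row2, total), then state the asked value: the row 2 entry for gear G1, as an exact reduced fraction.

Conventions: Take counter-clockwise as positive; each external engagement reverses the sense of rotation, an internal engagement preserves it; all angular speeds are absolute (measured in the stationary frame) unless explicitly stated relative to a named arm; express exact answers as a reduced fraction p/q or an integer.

planetary set (29T centre, 12T on arm, 53T internal) — Willis relation
row 1: whole set turns with the arm by x
row 2 — arm fixed, fixed-axis ratios: sun y, ring −(29/53)·y, arm 0
boundary: total ω_arm = x = 0 and total ω_sun = x + y = 1  ⇒  y = 1, x = 0
row 2 ring = −(29/53)·1 = -29/53
totals (row 1 + row 2): sun 0 + 1 = 1, ring 0 + (-29/53) = -29/53, arm 0 + 0 = 0
asked cell (row2, sun) = 1

row1: w_G1=0 w_G3=0 w_R=0
row2: w_G1=1 w_G3=-29/53 w_R=0
total: w_G1=1 w_G3=-29/53 w_R=0
asked value: 1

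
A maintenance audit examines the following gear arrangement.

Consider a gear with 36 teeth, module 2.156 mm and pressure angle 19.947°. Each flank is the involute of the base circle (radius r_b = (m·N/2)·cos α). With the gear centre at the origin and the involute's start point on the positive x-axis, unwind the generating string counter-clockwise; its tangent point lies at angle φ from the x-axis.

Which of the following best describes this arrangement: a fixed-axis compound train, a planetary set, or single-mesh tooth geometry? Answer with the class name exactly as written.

single-mesh involute tooth geometry (36T wheel at module 2.156)
classification: single-mesh tooth geometry

single-mesh tooth geometry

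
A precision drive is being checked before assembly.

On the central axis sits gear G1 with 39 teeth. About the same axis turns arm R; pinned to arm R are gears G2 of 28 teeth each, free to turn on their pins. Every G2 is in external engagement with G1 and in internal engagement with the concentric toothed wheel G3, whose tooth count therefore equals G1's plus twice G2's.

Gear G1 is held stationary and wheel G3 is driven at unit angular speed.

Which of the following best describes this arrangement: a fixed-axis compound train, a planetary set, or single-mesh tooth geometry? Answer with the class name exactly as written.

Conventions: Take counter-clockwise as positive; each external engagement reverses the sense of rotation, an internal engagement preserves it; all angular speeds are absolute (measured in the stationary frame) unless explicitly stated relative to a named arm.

recognized (axles ride arm R): planetary set, 39/28/95 teeth
classification: planetary set

planetary set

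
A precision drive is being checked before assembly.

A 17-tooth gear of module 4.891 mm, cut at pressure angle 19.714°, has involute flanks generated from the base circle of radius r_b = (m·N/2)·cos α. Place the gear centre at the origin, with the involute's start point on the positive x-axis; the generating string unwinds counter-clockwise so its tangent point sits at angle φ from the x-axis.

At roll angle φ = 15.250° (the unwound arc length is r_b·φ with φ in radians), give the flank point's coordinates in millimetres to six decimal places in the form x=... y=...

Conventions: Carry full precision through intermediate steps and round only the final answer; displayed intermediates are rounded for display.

topology: single-mesh involute geometry — m = 4.891, N = 17
pitch radius r_p = m·N/2 = 4.891·17/2 = 41.573500
base radius r_b = r_p·cos α = 41.573500·cos 19.714° = 39.136800
roll angle φ = 15.250° = 0.26616271 rad
x = r_b·(cos φ + φ·sin φ) = 40.498621
y = r_b·(sin φ − φ·cos φ) = 0.244245

x=40.498621 y=0.244245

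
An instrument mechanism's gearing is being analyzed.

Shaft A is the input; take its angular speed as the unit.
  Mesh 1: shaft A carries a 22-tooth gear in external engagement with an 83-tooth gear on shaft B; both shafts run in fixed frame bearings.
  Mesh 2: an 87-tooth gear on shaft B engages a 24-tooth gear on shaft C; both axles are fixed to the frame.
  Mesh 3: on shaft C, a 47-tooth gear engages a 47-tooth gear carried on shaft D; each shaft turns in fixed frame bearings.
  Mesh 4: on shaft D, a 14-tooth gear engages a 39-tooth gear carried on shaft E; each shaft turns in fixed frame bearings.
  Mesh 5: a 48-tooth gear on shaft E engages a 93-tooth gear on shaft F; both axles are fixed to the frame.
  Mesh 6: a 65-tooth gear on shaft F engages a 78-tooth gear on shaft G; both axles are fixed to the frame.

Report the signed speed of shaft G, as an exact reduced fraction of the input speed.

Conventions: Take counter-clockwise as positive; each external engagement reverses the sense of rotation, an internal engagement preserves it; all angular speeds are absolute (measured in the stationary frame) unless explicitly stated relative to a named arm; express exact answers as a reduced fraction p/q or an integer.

6-mesh fixed-axis compound train (all bearings frame-fixed)
mesh 1 [22T→83T]: |ω|/ω_in = 1×22/83 = 22/83, sense flips to −
mesh 2 [87T→24T]: |ω|/ω_in = (22/83)×87/24 = 319/332, sense flips to +
mesh 3 [47T→47T]: |ω|/ω_in = (319/332)×47/47 = 319/332, sense flips to −
mesh 4 [14T→39T]: |ω|/ω_in = (319/332)×14/39 = 2233/6474, sense flips to +
mesh 5 [48T→93T]: |ω|/ω_in = (2233/6474)×48/93 = 17864/100347, sense flips to −
mesh 6 [65T→78T]: |ω|/ω_in = (17864/100347)×65/78 = 44660/301041, sense flips to +
signed output speed (× input speed) = 44660/301041

44660/301041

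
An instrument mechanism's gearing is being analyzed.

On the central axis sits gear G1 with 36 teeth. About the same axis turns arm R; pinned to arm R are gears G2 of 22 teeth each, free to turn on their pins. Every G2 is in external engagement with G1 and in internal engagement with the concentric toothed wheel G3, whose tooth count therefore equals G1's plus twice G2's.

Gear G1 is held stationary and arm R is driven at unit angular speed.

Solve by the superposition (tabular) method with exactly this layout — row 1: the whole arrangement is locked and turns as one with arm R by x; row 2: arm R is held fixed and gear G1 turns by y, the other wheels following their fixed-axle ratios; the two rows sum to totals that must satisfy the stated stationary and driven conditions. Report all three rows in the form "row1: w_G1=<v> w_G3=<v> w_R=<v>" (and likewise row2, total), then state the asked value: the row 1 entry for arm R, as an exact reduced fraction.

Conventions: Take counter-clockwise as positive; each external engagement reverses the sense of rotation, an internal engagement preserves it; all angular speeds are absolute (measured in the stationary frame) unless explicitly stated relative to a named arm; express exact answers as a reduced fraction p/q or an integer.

recognized (axles ride arm R): planetary set, 36/22/80 teeth
superposition row 1 [locked train]: every member turns x
row 2 — arm fixed, fixed-axis ratios: sun y, ring −(36/80)·y, arm 0
boundary: total ω_sun = x + y = 0 and total ω_arm = x = 1  ⇒  y = -1, x = 1
row 2 ring = −(36/80)·(-1) = 9/20
totals (row 1 + row 2): sun 1 + (-1) = 0, ring 1 + 9/20 = 29/20, arm 1 + 0 = 1
asked cell (row1, arm) = 1

row1: w_G1=1 w_G3=1 w_R=1
row2: w_G1=-1 w_G3=9/20 w_R=0
total: w_G1=0 w_G3=29/20 w_R=1
asked value: 1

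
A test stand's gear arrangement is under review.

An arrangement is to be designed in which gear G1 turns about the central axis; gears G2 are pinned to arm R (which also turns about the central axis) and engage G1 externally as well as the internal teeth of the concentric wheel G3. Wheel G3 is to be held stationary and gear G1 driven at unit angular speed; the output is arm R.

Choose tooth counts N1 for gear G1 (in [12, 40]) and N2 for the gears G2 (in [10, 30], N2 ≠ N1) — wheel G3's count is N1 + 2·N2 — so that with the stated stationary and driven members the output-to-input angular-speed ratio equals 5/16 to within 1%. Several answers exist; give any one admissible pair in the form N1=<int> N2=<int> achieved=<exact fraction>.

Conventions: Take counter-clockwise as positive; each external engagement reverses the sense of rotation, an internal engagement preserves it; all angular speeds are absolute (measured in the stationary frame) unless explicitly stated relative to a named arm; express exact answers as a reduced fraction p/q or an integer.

class = planetary set [ratio 5/16 wanted; Willis about the carrier]
Willis with ω_ring = 0: ω_arm/ω_sun = N1/(N1+N3); set equal to 5/16  ⇒  N3/N1 = 1/(5/16) − 1 = 11/5
N3 = N1 + 2·N2  ⇒  N2/N1 = (N3/N1 − 1)/2 = (11/5 − 1)/2 = 3/5
smallest multiple with N1 ≥ 12 and N2 ≥ 10: k = 4  ⇒  N1 = 4·5 = 20, N2 = 4·3 = 12 (N1 ≤ 40, N2 ≤ 30, N2 ≠ N1 ✓), N3 = 20 + 2·12 = 44
check: N1/(N1+N3) with N1 = 20, N3 = 44 gives 5/16; |achieved − target| = 0 ≤ 1/320 ✓

N1=20 N2=12 achieved=5/16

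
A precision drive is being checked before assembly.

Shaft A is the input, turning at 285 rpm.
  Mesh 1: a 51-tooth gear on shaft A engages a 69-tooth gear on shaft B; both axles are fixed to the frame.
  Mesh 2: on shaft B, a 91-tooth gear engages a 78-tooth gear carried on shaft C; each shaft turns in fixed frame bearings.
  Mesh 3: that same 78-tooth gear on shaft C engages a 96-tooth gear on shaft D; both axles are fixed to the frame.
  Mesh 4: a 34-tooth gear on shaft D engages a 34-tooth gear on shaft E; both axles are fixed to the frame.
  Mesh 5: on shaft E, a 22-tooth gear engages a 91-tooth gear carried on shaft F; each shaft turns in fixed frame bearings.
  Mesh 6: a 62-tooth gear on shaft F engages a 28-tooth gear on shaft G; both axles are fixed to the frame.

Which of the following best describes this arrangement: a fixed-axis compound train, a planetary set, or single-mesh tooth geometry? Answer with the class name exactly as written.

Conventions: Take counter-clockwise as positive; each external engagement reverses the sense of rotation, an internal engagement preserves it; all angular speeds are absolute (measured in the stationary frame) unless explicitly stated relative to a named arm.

class = fixed-axis compound train [6 meshes; 6 ratios multiply, 6 sense flips]
classification: fixed-axis compound train

fixed-axis compound train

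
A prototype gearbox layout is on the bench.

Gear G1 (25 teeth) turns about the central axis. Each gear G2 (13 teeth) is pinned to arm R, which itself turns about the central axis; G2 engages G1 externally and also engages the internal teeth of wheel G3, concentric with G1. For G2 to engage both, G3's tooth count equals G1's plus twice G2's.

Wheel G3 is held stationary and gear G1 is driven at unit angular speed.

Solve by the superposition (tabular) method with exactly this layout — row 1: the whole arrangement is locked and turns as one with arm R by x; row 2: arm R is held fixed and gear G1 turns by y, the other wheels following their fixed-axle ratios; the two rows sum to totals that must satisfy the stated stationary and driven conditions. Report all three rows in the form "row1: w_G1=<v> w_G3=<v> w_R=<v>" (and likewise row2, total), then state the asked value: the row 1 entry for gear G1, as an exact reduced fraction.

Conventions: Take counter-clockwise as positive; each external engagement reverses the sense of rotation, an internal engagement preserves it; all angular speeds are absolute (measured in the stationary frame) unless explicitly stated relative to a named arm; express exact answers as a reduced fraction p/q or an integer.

recognized (axles ride arm R): planetary set, 25/13/51 teeth
row 1 — lock + rotate with arm: ω_sun = ω_ring = ω_arm = x
superposition row 2 [arm held]: sun y, ring −(25/51)·y, arm 0
boundary: total ω_ring = x − (25/51)·y = 0 and total ω_sun = x + y = 1  ⇒  y = 51/76, x = 25/76
row 2 ring = −(25/51)·51/76 = -25/76
totals (row 1 + row 2): sun 25/76 + 51/76 = 1, ring 25/76 + (-25/76) = 0, arm 25/76 + 0 = 25/76
asked cell (row1, sun) = 25/76

row1: w_G1=25/76 w_G3=25/76 w_R=25/76
row2: w_G1=51/76 w_G3=-25/76 w_R=0
total: w_G1=1 w_G3=0 w_R=25/76
asked value: 25/76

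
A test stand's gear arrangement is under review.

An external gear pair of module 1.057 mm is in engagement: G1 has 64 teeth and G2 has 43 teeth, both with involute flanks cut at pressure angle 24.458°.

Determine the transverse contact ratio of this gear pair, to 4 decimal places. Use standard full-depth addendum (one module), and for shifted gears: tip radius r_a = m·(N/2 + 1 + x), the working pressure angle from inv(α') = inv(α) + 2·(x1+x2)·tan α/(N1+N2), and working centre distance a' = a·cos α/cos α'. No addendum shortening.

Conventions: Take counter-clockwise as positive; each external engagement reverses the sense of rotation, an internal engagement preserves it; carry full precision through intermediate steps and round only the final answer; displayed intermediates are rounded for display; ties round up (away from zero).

1.5596

single-mesh involute tooth geometry (64T engaging 43T at module 1.057)
base radii: r_b1 = 30.788804, r_b2 = 20.686228
tip radii: r_a1 = 34.881000, r_a2 = 23.782500
no profile shift: α' = α, a' = a
action lengths: √(r_a1²−r_b1²) = 16.393100, √(r_a2²−r_b2²) = 11.734023
base pitch p_b = π·m·cos α = 3.022684
CR = (16.393100 + 11.734023 − 56.549500·sin 24.45800°)/3.022684 = 1.559592
contact ratio ≈ 1.5596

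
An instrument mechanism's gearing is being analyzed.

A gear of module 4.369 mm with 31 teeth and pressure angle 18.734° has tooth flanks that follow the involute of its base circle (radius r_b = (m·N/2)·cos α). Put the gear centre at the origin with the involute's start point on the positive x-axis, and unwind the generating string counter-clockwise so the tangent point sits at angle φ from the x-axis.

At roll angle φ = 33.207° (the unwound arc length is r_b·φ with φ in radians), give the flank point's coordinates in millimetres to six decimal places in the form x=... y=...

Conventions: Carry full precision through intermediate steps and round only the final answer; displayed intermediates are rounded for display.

x=74.014965 y=4.023591

class = single-mesh tooth geometry [base-circle involute, m = 4.369, 31T]
pitch radius r_p = m·N/2 = 4.369·31/2 = 67.719500
base radius r_b = r_p·cos α = 67.719500·cos 18.734° = 64.131711
roll angle φ = 33.207° = 0.57957148 rad
x = r_b·(cos φ + φ·sin φ) = 74.014965
y = r_b·(sin φ − φ·cos φ) = 4.023591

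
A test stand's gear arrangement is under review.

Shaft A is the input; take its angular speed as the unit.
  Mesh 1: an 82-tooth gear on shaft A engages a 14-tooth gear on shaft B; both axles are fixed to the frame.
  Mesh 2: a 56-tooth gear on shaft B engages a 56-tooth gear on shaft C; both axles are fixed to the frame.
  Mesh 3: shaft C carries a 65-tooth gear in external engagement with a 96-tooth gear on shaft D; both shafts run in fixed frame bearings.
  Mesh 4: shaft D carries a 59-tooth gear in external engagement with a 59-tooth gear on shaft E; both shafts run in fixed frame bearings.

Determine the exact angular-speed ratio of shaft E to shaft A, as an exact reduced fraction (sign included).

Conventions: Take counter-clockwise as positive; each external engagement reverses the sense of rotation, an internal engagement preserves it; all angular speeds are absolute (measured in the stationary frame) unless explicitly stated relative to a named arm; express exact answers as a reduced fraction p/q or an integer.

class = fixed-axis compound train [4 meshes; 4 ratios multiply, 4 sense flips]
mesh 1 [82T→14T]: running ratio 41/7, sense −
mesh 2 [56T→56T]: running ratio 41/7, sense +
mesh 3 [65T→96T]: running ratio 2665/672, sense −
mesh 4 [59T→59T]: running ratio 2665/672, sense +
ω_out/ω_in = 2665/672

2665/672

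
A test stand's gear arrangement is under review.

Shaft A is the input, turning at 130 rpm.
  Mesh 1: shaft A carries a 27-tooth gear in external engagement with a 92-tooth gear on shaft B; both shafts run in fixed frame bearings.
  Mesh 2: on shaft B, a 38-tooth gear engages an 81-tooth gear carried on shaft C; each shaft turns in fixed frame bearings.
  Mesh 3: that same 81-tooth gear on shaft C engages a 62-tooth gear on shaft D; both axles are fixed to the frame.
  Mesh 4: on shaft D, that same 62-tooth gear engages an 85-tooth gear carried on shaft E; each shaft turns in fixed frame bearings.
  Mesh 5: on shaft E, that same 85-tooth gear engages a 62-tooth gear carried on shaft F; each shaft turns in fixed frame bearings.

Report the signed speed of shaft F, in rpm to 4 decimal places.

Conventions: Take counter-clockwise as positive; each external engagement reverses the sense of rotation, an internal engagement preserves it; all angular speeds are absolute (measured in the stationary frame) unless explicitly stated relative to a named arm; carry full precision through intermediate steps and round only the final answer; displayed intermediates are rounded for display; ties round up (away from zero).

-23.3836 rpm

5-mesh fixed-axis compound train (all bearings frame-fixed)
mesh 1 [27T→92T]: ω = 130.0000×27/92 = 38.1522 rpm, sense flips to −
mesh 2 [38T→81T]: ω = 38.1522×38/81 = 17.8986 rpm, sense flips to +
mesh 3 [81T→62T]: ω = 17.8986×81/62 = 23.3836 rpm, sense flips to −
mesh 4 [62T→85T]: ω = 23.3836×62/85 = 17.0563 rpm, sense flips to +
mesh 5 [85T→62T]: ω = 17.0563×85/62 = 23.3836 rpm, sense flips to −
signed output speed = -23.3836 rpm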